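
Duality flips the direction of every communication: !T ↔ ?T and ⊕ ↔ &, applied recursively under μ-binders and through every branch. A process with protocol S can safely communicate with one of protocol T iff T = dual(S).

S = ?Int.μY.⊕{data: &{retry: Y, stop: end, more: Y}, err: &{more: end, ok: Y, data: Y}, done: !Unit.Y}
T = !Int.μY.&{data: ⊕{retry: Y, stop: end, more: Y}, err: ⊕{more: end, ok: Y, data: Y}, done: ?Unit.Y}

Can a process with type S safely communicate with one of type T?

YES

?Int ‖ !Int  ok
  μY ‖ μY  ok (rec unchanged)
    ⊕{data,err,done} ‖ &{data,err,done}  ok same labels
      [data]
        &{retry,stop,more} ‖ ⊕{retry,stop,more}  ok same labels
          [retry]
            Y ‖ Y  ok
          [stop]
            end ‖ end  ok
          [more]
            Y ‖ Y  ok
      [err]
        &{more,ok,data} ‖ ⊕{more,ok,data}  ok same labels
          [more]
            end ‖ end  ok
          [ok]
            Y ‖ Y  ok
          [data]
            Y ‖ Y  ok
      [done]
        !Unit ‖ ?Unit  ok
          Y ‖ Y  ok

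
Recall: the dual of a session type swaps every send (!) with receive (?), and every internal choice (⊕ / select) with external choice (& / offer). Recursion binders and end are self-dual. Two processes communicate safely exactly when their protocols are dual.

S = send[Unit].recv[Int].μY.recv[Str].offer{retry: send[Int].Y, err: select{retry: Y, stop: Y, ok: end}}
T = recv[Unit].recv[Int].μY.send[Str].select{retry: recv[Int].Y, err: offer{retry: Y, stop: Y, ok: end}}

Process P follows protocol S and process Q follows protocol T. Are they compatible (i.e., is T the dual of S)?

NO

send[Unit] vs recv[Unit]  ok
  recv[Int] vs recv[Int]  ✗ same direction on both sides — not dual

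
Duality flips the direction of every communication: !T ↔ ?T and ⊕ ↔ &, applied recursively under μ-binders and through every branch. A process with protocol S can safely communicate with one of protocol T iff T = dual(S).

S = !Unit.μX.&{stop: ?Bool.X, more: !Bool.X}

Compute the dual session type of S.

?Unit.μX.⊕{stop: !Bool.X, more: ?Bool.X}

!Unit → ?Unit
  μX → μX  (μ self-dual)
    &{stop,more} → ⊕{stop,more}  (offer→select)
      [stop]
        ?Bool → !Bool
          X self-dual
      [more]
        !Bool → ?Bool
          X self-dual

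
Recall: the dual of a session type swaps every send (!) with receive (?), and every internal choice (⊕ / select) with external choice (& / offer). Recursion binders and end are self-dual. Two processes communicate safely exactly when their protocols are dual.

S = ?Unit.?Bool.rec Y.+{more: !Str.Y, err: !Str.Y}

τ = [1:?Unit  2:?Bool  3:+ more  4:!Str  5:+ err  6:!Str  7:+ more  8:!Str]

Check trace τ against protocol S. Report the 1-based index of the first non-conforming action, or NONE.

NONE

step 1: ?Unit  ok  now at ?Bool.rec Y.…
step 2: ?Bool  ok  now at rec Y.…
step 3: + more  ok  now at !Str.rec Y.…
step 4: !Str  ok  now at rec Y.…
step 5: + err  ok  now at !Str.rec Y.…
step 6: !Str  ok  now at rec Y.…
step 7: + more  ok  now at !Str.rec Y.…
step 8: !Str  ok  now at rec Y.…
trace exhausted — no violation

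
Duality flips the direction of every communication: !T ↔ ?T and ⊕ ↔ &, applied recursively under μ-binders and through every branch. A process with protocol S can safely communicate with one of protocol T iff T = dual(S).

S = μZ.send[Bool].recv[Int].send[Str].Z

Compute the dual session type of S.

μZ.recv[Bool].send[Int].recv[Str].Z

μZ = μZ  (rec unchanged)
  send[Bool] = recv[Bool]
    recv[Int] = send[Int]
      send[Str] = recv[Str]
        Z ↦ Z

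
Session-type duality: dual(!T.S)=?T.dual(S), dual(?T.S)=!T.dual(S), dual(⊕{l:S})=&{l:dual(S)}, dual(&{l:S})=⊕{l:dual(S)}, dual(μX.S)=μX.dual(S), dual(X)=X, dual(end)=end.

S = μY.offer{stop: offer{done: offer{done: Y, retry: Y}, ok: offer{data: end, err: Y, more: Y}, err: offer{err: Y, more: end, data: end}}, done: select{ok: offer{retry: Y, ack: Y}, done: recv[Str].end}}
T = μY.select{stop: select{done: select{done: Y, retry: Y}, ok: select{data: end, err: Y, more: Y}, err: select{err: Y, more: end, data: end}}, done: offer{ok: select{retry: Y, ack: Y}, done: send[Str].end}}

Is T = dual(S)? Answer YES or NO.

YES

μY | μY  match (rec unchanged)
  offer{stop,done} | select{stop,done}  match label sets agree
    [stop]
      offer{done,ok,err} | select{done,ok,err}  match label sets agree
        [done]
          offer{done,retry} | select{done,retry}  match label sets agree
            [done]
              Y | Y  match
            [retry]
              Y | Y  match
        [ok]
          offer{data,err,more} | select{data,err,more}  match label sets agree
            [data]
              end | end  match
            [err]
              Y | Y  match
            [more]
              Y | Y  match
        [err]
          offer{err,more,data} | select{err,more,data}  match label sets agree
            [err]
              Y | Y  match
            [more]
              end | end  match
            [data]
              end | end  match
    [done]
      select{ok,done} | offer{ok,done}  match label sets agree
        [ok]
          offer{retry,ack} | select{retry,ack}  match label sets agree
            [retry]
              Y | Y  match
            [ack]
              Y | Y  match
        [done]
          recv[Str] | send[Str]  match
            end | end  match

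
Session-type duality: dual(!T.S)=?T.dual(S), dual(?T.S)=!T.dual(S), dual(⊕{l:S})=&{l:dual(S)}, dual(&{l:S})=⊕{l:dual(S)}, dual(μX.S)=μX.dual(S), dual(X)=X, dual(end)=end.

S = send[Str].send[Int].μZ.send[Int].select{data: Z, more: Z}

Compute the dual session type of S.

recv[Str].recv[Int].μZ.recv[Int].offer{data: Z, more: Z}

send[Str] → recv[Str]
  send[Int] → recv[Int]
    μZ → μZ  (binder kept)
      send[Int] → recv[Int]
        select{data,more} → offer{data,more}  (⊕→&)
          • data:
            dual(Z) = Z
          • more:
            dual(Z) = Z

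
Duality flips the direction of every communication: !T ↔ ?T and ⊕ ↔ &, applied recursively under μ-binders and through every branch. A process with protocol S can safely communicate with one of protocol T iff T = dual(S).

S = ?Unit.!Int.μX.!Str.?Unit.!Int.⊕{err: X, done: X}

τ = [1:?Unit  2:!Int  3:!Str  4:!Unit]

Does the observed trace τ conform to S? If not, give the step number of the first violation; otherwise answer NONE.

4

@1 ?Unit  ✓  residual = !Int.μX.…
@2 !Int  ✓  residual = μX.…
@3 !Str  ✓  residual = ?Unit.!Int.⊕{err: μX.…, done: μX.…}
@4 got !Unit, protocol expects ?Unit  ✗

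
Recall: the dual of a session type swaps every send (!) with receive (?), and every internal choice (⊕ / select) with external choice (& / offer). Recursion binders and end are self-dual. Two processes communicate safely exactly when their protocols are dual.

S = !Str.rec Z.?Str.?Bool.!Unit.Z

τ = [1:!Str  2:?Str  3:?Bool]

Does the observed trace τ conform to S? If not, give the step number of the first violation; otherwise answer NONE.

NONE

@1 !Str  ✓  residual = rec Z.…
@2 ?Str  ✓  residual = ?Bool.!Unit.rec Z.…
@3 ?Bool  ✓  residual = !Unit.rec Z.…
τ conforms to S (length 3)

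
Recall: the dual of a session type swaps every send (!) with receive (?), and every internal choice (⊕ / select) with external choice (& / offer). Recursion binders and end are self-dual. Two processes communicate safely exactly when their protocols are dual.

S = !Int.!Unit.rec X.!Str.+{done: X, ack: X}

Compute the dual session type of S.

?Int.?Unit.rec X.?Str.&{done: X, ack: X}

!Int ↦ ?Int
  !Unit ↦ ?Unit
    rec X ↦ rec X  (rec unchanged)
      !Str ↦ ?Str
        +{done,ack} ↦ &{done,ack}  (select→offer)
          case done:
            X ↦ X
          case ack:
            X ↦ X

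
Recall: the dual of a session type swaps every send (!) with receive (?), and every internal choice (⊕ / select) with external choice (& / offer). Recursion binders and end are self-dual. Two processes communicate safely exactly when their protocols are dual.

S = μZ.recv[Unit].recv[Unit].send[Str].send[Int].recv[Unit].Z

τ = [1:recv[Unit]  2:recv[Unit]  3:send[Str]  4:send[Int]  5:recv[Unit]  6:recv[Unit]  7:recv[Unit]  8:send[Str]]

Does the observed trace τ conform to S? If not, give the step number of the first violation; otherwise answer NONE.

step 1: recv[Unit]  match  cont: recv[Unit].send[Str].send[Int].recv[Unit].μZ.…
step 2: recv[Unit]  match  cont: send[Str].send[Int].recv[Unit].μZ.…
step 3: send[Str]  match  cont: send[Int].recv[Unit].μZ.…
step 4: send[Int]  match  cont: recv[Unit].μZ.…
step 5: recv[Unit]  match  cont: μZ.…
step 6: recv[Unit]  match  cont: recv[Unit].send[Str].send[Int].recv[Unit].μZ.…
step 7: recv[Unit]  match  cont: send[Str].send[Int].recv[Unit].μZ.…
step 8: send[Str]  match  cont: send[Int].recv[Unit].μZ.…
trace exhausted — no violation

NONE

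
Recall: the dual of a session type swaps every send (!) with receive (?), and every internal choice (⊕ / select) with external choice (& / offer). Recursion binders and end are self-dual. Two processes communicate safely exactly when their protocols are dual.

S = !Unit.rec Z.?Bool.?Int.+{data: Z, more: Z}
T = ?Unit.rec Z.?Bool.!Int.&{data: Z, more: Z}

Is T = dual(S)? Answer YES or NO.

!Unit vs ?Unit  ✓
  rec Z vs rec Z  ✓ (rec unchanged)
    ?Bool vs ?Bool  ✗ same direction on both sides — not dual

NO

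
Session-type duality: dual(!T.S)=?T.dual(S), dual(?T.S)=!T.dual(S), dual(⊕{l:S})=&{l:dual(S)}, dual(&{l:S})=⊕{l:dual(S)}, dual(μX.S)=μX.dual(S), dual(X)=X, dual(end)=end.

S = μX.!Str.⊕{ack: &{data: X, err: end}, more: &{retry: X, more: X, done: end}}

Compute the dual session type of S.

μX.?Str.&{ack: ⊕{data: X, err: end}, more: ⊕{retry: X, more: X, done: end}}

μX → μX  (binder kept)
  !Str → ?Str
    ⊕{ack,more} → &{ack,more}  (⊕→&)
      case ack:
        &{data,err} → ⊕{data,err}  (&→⊕)
          case data:
            X ↦ X
          case err:
            end ↦ end
      case more:
        &{retry,more,done} → ⊕{retry,more,done}  (&→⊕)
          case retry:
            X ↦ X
          case more:
            X ↦ X
          case done:
            end ↦ end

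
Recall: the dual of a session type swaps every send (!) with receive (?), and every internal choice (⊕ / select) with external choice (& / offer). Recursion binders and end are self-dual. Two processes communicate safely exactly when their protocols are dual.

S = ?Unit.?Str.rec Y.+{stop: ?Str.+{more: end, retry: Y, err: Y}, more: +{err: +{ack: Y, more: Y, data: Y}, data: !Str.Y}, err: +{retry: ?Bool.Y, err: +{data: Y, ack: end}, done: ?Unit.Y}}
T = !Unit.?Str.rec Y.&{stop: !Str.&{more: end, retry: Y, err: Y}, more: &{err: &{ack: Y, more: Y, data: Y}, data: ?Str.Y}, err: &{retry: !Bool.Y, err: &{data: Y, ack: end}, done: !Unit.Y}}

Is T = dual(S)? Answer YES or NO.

?Unit | !Unit  match
  ?Str | ?Str  ✗ same direction on both sides — not dual

NO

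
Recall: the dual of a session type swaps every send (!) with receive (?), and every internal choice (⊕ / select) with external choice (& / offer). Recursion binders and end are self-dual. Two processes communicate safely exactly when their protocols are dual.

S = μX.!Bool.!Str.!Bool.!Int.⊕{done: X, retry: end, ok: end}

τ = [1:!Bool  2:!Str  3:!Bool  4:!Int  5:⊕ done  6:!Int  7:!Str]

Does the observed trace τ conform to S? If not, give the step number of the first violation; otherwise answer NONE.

step 1: !Bool  match  residual = !Str.!Bool.!Int.⊕{done: μX.…, retry: end, ok: end}
step 2: !Str  match  residual = !Bool.!Int.⊕{done: μX.…, retry: end, ok: end}
step 3: !Bool  match  residual = !Int.⊕{done: μX.…, retry: end, ok: end}
step 4: !Int  match  residual = ⊕{done: μX.…, retry: end, ok: end}
step 5: ⊕ done  match  residual = μX.…
step 6: got !Int, protocol expects !Bool  ✗

6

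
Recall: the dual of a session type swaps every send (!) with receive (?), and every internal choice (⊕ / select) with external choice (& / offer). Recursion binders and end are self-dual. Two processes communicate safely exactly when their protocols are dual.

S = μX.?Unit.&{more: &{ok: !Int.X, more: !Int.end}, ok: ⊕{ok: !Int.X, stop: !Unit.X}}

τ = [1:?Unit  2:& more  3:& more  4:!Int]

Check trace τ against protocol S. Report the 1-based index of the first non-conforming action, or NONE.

[1] ?Unit  ok  cont: &{more: &{ok: !Int.μX.…, more: !Int.end}, ok: ⊕{ok: !Int.μX.…, stop: !Unit.μX.…}}
[2] & more  ok  cont: &{ok: !Int.μX.…, more: !Int.end}
[3] & more  ok  cont: !Int.end
[4] !Int  ok  cont: end
all 4 steps conform

NONE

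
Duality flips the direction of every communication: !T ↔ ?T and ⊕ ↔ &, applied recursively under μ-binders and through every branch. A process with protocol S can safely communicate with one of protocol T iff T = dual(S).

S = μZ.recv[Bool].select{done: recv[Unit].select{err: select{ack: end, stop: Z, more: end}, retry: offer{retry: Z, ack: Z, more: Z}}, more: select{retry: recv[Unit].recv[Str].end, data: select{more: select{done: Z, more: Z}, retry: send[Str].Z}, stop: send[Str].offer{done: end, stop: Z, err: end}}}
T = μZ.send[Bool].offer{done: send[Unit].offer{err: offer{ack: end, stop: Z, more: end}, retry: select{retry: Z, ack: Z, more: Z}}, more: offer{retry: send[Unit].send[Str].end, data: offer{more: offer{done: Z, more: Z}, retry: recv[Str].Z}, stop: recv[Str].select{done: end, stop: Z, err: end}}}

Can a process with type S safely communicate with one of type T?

μZ vs μZ  match (μ self-dual)
  recv[Bool] vs send[Bool]  match
    select{done,more} vs offer{done,more}  match labels match
      • done:
        recv[Unit] vs send[Unit]  match
          select{err,retry} vs offer{err,retry}  match labels match
            • err:
              select{ack,stop,more} vs offer{ack,stop,more}  match labels match
                • ack:
                  end vs end  match
                • stop:
                  Z vs Z  match
                • more:
                  end vs end  match
            • retry:
              offer{retry,ack,more} vs select{retry,ack,more}  match labels match
                • retry:
                  Z vs Z  match
                • ack:
                  Z vs Z  match
                • more:
                  Z vs Z  match
      • more:
        select{retry,data,stop} vs offer{retry,data,stop}  match labels match
          • retry:
            recv[Unit] vs send[Unit]  match
              recv[Str] vs send[Str]  match
                end vs end  match
          • data:
            select{more,retry} vs offer{more,retry}  match labels match
              • more:
                select{done,more} vs offer{done,more}  match labels match
                  • done:
                    Z vs Z  match
                  • more:
                    Z vs Z  match
              • retry:
                send[Str] vs recv[Str]  match
                  Z vs Z  match
          • stop:
            send[Str] vs recv[Str]  match
              offer{done,stop,err} vs select{done,stop,err}  match labels match
                • done:
                  end vs end  match
                • stop:
                  Z vs Z  match
                • err:
                  end vs end  match

YES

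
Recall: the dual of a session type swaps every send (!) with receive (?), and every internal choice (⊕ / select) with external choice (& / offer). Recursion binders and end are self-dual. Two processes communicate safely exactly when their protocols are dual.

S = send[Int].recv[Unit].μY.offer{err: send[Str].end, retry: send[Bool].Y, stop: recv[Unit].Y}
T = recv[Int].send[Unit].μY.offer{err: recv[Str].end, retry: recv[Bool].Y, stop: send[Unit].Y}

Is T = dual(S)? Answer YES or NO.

send[Int] ‖ recv[Int]  ok
  recv[Unit] ‖ send[Unit]  ok
    μY ‖ μY  ok (μ self-dual)
      offer{err,retry,stop} ‖ offer{err,retry,stop}  ✗ choice polarity not flipped — not dual

NO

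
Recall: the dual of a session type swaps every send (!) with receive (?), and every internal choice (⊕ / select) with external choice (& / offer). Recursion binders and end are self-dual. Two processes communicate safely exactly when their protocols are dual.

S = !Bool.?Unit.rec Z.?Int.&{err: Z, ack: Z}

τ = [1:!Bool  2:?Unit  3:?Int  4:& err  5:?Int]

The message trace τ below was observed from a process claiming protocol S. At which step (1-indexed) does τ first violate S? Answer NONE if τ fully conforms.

step 1: !Bool  ✓  now at ?Unit.rec Z.…
step 2: ?Unit  ✓  now at rec Z.…
step 3: ?Int  ✓  now at &{err: rec Z.…, ack: rec Z.…}
step 4: & err  ✓  now at rec Z.…
step 5: ?Int  ✓  now at &{err: rec Z.…, ack: rec Z.…}
trace exhausted — no violation

NONE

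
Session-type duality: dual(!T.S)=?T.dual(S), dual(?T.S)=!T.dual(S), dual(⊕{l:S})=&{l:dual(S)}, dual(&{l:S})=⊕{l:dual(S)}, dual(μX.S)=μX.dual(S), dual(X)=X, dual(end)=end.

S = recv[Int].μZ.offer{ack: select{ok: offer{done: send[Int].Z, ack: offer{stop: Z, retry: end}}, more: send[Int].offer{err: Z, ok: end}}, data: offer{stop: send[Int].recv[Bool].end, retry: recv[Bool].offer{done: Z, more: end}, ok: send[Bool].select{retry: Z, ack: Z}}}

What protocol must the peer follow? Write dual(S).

recv[Int] ↦ send[Int]
  μZ ↦ μZ  (binder kept)
    offer{ack,data} ↦ select{ack,data}  (offer→select)
      • ack:
        select{ok,more} ↦ offer{ok,more}  (⊕→&)
          • ok:
            offer{done,ack} ↦ select{done,ack}  (offer→select)
              • done:
                send[Int] ↦ recv[Int]
                  dual(Z) = Z
              • ack:
                offer{stop,retry} ↦ select{stop,retry}  (offer→select)
                  • stop:
                    dual(Z) = Z
                  • retry:
                    dual(end) = end
          • more:
            send[Int] ↦ recv[Int]
              offer{err,ok} ↦ select{err,ok}  (offer→select)
                • err:
                  dual(Z) = Z
                • ok:
                  dual(end) = end
      • data:
        offer{stop,retry,ok} ↦ select{stop,retry,ok}  (offer→select)
          • stop:
            send[Int] ↦ recv[Int]
              recv[Bool] ↦ send[Bool]
                dual(end) = end
          • retry:
            recv[Bool] ↦ send[Bool]
              offer{done,more} ↦ select{done,more}  (offer→select)
                • done:
                  dual(Z) = Z
                • more:
                  dual(end) = end
          • ok:
            send[Bool] ↦ recv[Bool]
              select{retry,ack} ↦ offer{retry,ack}  (⊕→&)
                • retry:
                  dual(Z) = Z
                • ack:
                  dual(Z) = Z

send[Int].μZ.select{ack: offer{ok: select{done: recv[Int].Z, ack: select{stop: Z, retry: end}}, more: recv[Int].select{err: Z, ok: end}}, data: select{stop: recv[Int].send[Bool].end, retry: send[Bool].select{done: Z, more: end}, ok: recv[Bool].offer{retry: Z, ack: Z}}}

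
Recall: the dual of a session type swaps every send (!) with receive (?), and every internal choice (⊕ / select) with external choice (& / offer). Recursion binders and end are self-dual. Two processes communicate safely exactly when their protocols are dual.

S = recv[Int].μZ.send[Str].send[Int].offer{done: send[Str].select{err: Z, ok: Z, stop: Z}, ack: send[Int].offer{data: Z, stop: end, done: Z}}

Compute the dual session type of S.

recv[Int] = send[Int]
  μZ = μZ  (binder kept)
    send[Str] = recv[Str]
      send[Int] = recv[Int]
        offer{done,ack} = select{done,ack}  (&→⊕)
          [done]
            send[Str] = recv[Str]
              select{err,ok,stop} = offer{err,ok,stop}  (⊕→&)
                [err]
                  Z self-dual
                [ok]
                  Z self-dual
                [stop]
                  Z self-dual
          [ack]
            send[Int] = recv[Int]
              offer{data,stop,done} = select{data,stop,done}  (&→⊕)
                [data]
                  Z self-dual
                [stop]
                  end self-dual
                [done]
                  Z self-dual

send[Int].μZ.recv[Str].recv[Int].select{done: recv[Str].offer{err: Z, ok: Z, stop: Z}, ack: recv[Int].select{data: Z, stop: end, done: Z}}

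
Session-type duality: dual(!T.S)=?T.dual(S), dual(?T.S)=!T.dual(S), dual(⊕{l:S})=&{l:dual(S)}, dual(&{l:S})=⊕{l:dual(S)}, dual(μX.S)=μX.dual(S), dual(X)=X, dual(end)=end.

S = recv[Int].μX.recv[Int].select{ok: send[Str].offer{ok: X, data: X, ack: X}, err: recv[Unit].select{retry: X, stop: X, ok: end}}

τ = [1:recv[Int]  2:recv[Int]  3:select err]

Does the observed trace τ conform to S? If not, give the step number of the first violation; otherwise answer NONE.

NONE

step 1: recv[Int]  ok  cont: μX.…
step 2: recv[Int]  ok  cont: select{ok: send[Str].offer{ok: μX.…, data: μX.…, ack: μX.…}, err: recv[Unit].select{retry: μX.…, stop: μX.…, ok: end}}
step 3: select err  ok  cont: recv[Unit].select{retry: μX.…, stop: μX.…, ok: end}
τ conforms to S (length 3)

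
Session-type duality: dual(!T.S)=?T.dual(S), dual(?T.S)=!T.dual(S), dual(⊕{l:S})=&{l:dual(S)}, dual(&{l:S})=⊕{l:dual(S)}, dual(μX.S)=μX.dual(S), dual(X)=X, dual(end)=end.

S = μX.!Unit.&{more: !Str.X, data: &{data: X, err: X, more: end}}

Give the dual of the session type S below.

μX.?Unit.⊕{more: ?Str.X, data: ⊕{data: X, err: X, more: end}}

μX ↦ μX  (μ self-dual)
  !Unit ↦ ?Unit
    &{more,data} ↦ ⊕{more,data}  (offer→select)
      [more]
        !Str ↦ ?Str
          dual(X) = X
      [data]
        &{data,err,more} ↦ ⊕{data,err,more}  (offer→select)
          [data]
            dual(X) = X
          [err]
            dual(X) = X
          [more]
            dual(end) = end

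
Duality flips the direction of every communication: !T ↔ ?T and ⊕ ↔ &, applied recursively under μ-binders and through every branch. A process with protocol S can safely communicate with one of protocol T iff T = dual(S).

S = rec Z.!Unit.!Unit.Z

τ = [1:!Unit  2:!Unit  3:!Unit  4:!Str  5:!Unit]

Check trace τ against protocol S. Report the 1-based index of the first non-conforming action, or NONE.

4

@1 !Unit  match  cont: !Unit.rec Z.…
@2 !Unit  match  cont: rec Z.…
@3 !Unit  match  cont: !Unit.rec Z.…
@4 got !Str, protocol expects !Unit  ✗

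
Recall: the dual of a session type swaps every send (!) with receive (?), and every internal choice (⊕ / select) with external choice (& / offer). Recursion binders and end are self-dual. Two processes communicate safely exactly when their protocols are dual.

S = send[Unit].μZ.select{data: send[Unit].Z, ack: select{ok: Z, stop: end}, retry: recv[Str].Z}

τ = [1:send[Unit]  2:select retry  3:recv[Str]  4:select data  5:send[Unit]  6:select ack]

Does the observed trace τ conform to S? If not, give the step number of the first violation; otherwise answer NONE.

NONE

step 1: send[Unit]  ok  cont: μZ.…
step 2: select retry  ok  cont: recv[Str].μZ.…
step 3: recv[Str]  ok  cont: μZ.…
step 4: select data  ok  cont: send[Unit].μZ.…
step 5: send[Unit]  ok  cont: μZ.…
step 6: select ack  ok  cont: select{ok: μZ.…, stop: end}
all 6 steps conform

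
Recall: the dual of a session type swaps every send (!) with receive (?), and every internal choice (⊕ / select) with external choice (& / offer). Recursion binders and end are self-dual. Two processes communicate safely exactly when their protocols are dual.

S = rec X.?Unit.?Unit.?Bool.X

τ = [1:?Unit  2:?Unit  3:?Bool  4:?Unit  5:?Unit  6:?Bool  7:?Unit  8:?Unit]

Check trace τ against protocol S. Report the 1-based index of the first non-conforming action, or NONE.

step 1: ?Unit  match  state: ?Unit.?Bool.rec X.…
step 2: ?Unit  match  state: ?Bool.rec X.…
step 3: ?Bool  match  state: rec X.…
step 4: ?Unit  match  state: ?Unit.?Bool.rec X.…
step 5: ?Unit  match  state: ?Bool.rec X.…
step 6: ?Bool  match  state: rec X.…
step 7: ?Unit  match  state: ?Unit.?Bool.rec X.…
step 8: ?Unit  match  state: ?Bool.rec X.…
all 8 steps conform

NONE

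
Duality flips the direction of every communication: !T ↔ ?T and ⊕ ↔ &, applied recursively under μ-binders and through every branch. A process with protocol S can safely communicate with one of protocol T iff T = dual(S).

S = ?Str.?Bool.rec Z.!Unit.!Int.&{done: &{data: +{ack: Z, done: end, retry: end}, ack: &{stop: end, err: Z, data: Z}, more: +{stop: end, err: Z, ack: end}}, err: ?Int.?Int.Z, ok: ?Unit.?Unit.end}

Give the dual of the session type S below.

?Str = !Str
  ?Bool = !Bool
    rec Z = rec Z  (rec unchanged)
      !Unit = ?Unit
        !Int = ?Int
          &{done,err,ok} = +{done,err,ok}  (&→⊕)
            • done:
              &{data,ack,more} = +{data,ack,more}  (&→⊕)
                • data:
                  +{ack,done,retry} = &{ack,done,retry}  (select→offer)
                    • ack:
                      Z self-dual
                    • done:
                      end self-dual
                    • retry:
                      end self-dual
                • ack:
                  &{stop,err,data} = +{stop,err,data}  (&→⊕)
                    • stop:
                      end self-dual
                    • err:
                      Z self-dual
                    • data:
                      Z self-dual
                • more:
                  +{stop,err,ack} = &{stop,err,ack}  (select→offer)
                    • stop:
                      end self-dual
                    • err:
                      Z self-dual
                    • ack:
                      end self-dual
            • err:
              ?Int = !Int
                ?Int = !Int
                  Z self-dual
            • ok:
              ?Unit = !Unit
                ?Unit = !Unit
                  end self-dual

!Str.!Bool.rec Z.?Unit.?Int.+{done: +{data: &{ack: Z, done: end, retry: end}, ack: +{stop: end, err: Z, data: Z}, more: &{stop: end, err: Z, ack: end}}, err: !Int.!Int.Z, ok: !Unit.!Unit.end}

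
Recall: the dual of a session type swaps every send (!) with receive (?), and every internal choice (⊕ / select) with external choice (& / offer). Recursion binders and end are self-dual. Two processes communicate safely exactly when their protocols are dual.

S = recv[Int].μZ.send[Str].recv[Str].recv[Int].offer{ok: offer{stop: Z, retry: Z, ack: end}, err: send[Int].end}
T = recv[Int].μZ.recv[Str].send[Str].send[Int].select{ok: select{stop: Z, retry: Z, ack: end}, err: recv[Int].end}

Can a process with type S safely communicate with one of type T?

recv[Int] vs recv[Int]  ✗ same direction on both sides — not dual

NO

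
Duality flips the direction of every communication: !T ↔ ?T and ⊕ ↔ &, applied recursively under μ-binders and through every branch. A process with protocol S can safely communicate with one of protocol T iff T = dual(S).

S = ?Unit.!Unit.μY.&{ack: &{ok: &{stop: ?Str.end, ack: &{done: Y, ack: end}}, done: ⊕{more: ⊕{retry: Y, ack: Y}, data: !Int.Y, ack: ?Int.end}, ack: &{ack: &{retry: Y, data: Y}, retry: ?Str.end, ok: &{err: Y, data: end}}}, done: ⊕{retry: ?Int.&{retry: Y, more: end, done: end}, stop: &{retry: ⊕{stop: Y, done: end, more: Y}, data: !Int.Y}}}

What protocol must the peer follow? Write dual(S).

!Unit.?Unit.μY.⊕{ack: ⊕{ok: ⊕{stop: !Str.end, ack: ⊕{done: Y, ack: end}}, done: &{more: &{retry: Y, ack: Y}, data: ?Int.Y, ack: !Int.end}, ack: ⊕{ack: ⊕{retry: Y, data: Y}, retry: !Str.end, ok: ⊕{err: Y, data: end}}}, done: &{retry: !Int.⊕{retry: Y, more: end, done: end}, stop: ⊕{retry: &{stop: Y, done: end, more: Y}, data: ?Int.Y}}}

?Unit → !Unit
  !Unit → ?Unit
    μY → μY  (rec unchanged)
      &{ack,done} → ⊕{ack,done}  (external→internal)
        case ack:
          &{ok,done,ack} → ⊕{ok,done,ack}  (external→internal)
            case ok:
              &{stop,ack} → ⊕{stop,ack}  (external→internal)
                case stop:
                  ?Str → !Str
                    dual(end) = end
                case ack:
                  &{done,ack} → ⊕{done,ack}  (external→internal)
                    case done:
                      dual(Y) = Y
                    case ack:
                      dual(end) = end
            case done:
              ⊕{more,data,ack} → &{more,data,ack}  (⊕→&)
                case more:
                  ⊕{retry,ack} → &{retry,ack}  (⊕→&)
                    case retry:
                      dual(Y) = Y
                    case ack:
                      dual(Y) = Y
                case data:
                  !Int → ?Int
                    dual(Y) = Y
                case ack:
                  ?Int → !Int
                    dual(end) = end
            case ack:
              &{ack,retry,ok} → ⊕{ack,retry,ok}  (external→internal)
                case ack:
                  &{retry,data} → ⊕{retry,data}  (external→internal)
                    case retry:
                      dual(Y) = Y
                    case data:
                      dual(Y) = Y
                case retry:
                  ?Str → !Str
                    dual(end) = end
                case ok:
                  &{err,data} → ⊕{err,data}  (external→internal)
                    case err:
                      dual(Y) = Y
                    case data:
                      dual(end) = end
        case done:
          ⊕{retry,stop} → &{retry,stop}  (⊕→&)
            case retry:
              ?Int → !Int
                &{retry,more,done} → ⊕{retry,more,done}  (external→internal)
                  case retry:
                    dual(Y) = Y
                  case more:
                    dual(end) = end
                  case done:
                    dual(end) = end
            case stop:
              &{retry,data} → ⊕{retry,data}  (external→internal)
                case retry:
                  ⊕{stop,done,more} → &{stop,done,more}  (⊕→&)
                    case stop:
                      dual(Y) = Y
                    case done:
                      dual(end) = end
                    case more:
                      dual(Y) = Y
                case data:
                  !Int → ?Int
                    dual(Y) = Y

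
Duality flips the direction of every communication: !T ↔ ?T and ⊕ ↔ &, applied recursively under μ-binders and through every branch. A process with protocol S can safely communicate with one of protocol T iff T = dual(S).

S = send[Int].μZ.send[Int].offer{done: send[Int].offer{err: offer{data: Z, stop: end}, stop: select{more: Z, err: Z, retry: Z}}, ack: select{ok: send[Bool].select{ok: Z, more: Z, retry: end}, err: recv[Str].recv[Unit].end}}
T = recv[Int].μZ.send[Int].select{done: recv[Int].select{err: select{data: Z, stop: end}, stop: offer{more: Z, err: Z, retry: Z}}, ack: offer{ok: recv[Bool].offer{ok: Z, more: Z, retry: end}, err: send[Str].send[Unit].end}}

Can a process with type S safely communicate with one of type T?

send[Int] | recv[Int]  ✓
  μZ | μZ  ✓ (binder kept)
    send[Int] | send[Int]  ✗ same direction on both sides — not dual

NO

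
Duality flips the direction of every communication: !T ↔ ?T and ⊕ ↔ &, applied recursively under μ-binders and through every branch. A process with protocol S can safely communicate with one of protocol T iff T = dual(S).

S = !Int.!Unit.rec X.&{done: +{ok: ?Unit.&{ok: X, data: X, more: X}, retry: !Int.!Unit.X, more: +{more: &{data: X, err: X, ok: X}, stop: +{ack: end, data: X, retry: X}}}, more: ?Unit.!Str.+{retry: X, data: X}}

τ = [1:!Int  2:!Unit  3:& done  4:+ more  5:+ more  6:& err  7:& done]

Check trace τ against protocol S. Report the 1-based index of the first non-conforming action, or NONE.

step 1: !Int  ✓  cont: !Unit.rec X.…
step 2: !Unit  ✓  cont: rec X.…
step 3: & done  ✓  cont: +{ok: ?Unit.&{ok: rec X.…, data: rec X.…, more: rec X.…}, retry: !Int.!Unit.rec X.…, more: +{more: &{data: rec X.…, err: rec X.…, ok: rec X.…}, stop: +{ack: end, data: rec X.…, retry: rec X.…}}}
step 4: + more  ✓  cont: +{more: &{data: rec X.…, err: rec X.…, ok: rec X.…}, stop: +{ack: end, data: rec X.…, retry: rec X.…}}
step 5: + more  ✓  cont: &{data: rec X.…, err: rec X.…, ok: rec X.…}
step 6: & err  ✓  cont: rec X.…
step 7: & done  ✓  cont: +{ok: ?Unit.&{ok: rec X.…, data: rec X.…, more: rec X.…}, retry: !Int.!Unit.rec X.…, more: +{more: &{data: rec X.…, err: rec X.…, ok: rec X.…}, stop: +{ack: end, data: rec X.…, retry: rec X.…}}}
τ conforms to S (length 7)

NONE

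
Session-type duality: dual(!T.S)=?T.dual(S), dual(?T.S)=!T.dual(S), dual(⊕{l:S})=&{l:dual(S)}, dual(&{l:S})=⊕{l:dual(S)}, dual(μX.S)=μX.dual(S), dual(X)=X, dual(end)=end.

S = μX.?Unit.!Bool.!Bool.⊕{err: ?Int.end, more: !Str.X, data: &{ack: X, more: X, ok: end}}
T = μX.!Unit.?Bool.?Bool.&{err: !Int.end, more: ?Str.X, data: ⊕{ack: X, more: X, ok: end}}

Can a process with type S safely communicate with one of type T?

YES

μX vs μX  ✓ (binder kept)
  ?Unit vs !Unit  ✓
    !Bool vs ?Bool  ✓
      !Bool vs ?Bool  ✓
        ⊕{err,more,data} vs &{err,more,data}  ✓ same labels
          • err:
            ?Int vs !Int  ✓
              end vs end  ✓
          • more:
            !Str vs ?Str  ✓
              X vs X  ✓
          • data:
            &{ack,more,ok} vs ⊕{ack,more,ok}  ✓ same labels
              • ack:
                X vs X  ✓
              • more:
                X vs X  ✓
              • ok:
                end vs end  ✓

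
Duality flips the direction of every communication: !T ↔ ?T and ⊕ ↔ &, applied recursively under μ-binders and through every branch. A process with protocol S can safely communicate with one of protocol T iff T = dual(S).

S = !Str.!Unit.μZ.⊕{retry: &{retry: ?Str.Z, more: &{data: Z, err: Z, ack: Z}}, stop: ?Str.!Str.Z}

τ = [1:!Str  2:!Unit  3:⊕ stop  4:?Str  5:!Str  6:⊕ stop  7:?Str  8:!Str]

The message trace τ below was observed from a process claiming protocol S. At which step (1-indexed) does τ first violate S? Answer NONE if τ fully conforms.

NONE

[1] !Str  match  now at !Unit.μZ.…
[2] !Unit  match  now at μZ.…
[3] ⊕ stop  match  now at ?Str.!Str.μZ.…
[4] ?Str  match  now at !Str.μZ.…
[5] !Str  match  now at μZ.…
[6] ⊕ stop  match  now at ?Str.!Str.μZ.…
[7] ?Str  match  now at !Str.μZ.…
[8] !Str  match  now at μZ.…
τ conforms to S (length 8)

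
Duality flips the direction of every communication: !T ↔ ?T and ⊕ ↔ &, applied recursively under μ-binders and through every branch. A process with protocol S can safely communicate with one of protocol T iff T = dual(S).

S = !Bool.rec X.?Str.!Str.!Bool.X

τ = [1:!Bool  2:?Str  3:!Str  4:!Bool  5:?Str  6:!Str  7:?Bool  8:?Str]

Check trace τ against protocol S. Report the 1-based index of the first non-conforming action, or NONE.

7

[1] !Bool  ✓  now at rec X.…
[2] ?Str  ✓  now at !Str.!Bool.rec X.…
[3] !Str  ✓  now at !Bool.rec X.…
[4] !Bool  ✓  now at rec X.…
[5] ?Str  ✓  now at !Str.!Bool.rec X.…
[6] !Str  ✓  now at !Bool.rec X.…
[7] got ?Bool, protocol expects !Bool  ✗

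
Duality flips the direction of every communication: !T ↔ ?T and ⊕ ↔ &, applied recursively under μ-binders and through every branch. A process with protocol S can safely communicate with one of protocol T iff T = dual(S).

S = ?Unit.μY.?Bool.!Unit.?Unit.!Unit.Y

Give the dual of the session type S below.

!Unit.μY.!Bool.?Unit.!Unit.?Unit.Y

?Unit → !Unit
  μY → μY  (binder kept)
    ?Bool → !Bool
      !Unit → ?Unit
        ?Unit → !Unit
          !Unit → ?Unit
            dual(Y) = Y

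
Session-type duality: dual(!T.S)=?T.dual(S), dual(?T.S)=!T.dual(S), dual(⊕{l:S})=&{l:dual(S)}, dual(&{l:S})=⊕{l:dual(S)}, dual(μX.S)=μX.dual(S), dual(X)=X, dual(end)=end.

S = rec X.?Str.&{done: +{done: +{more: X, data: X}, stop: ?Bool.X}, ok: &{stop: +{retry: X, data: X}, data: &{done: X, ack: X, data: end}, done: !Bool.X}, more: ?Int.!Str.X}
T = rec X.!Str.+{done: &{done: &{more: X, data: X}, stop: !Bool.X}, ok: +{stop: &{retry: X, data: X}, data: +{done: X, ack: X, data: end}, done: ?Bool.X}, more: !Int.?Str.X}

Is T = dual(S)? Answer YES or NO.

YES

rec X vs rec X  ok (rec unchanged)
  ?Str vs !Str  ok
    &{done,ok,more} vs +{done,ok,more}  ok labels match
      • done:
        +{done,stop} vs &{done,stop}  ok labels match
          • done:
            +{more,data} vs &{more,data}  ok labels match
              • more:
                X vs X  ok
              • data:
                X vs X  ok
          • stop:
            ?Bool vs !Bool  ok
              X vs X  ok
      • ok:
        &{stop,data,done} vs +{stop,data,done}  ok labels match
          • stop:
            +{retry,data} vs &{retry,data}  ok labels match
              • retry:
                X vs X  ok
              • data:
                X vs X  ok
          • data:
            &{done,ack,data} vs +{done,ack,data}  ok labels match
              • done:
                X vs X  ok
              • ack:
                X vs X  ok
              • data:
                end vs end  ok
          • done:
            !Bool vs ?Bool  ok
              X vs X  ok
      • more:
        ?Int vs !Int  ok
          !Str vs ?Str  ok
            X vs X  ok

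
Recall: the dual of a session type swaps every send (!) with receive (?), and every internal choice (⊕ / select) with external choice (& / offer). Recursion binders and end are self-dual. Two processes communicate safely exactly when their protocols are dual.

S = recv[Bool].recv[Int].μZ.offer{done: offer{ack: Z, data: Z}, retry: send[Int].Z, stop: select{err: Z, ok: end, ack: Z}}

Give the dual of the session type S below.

recv[Bool] = send[Bool]
  recv[Int] = send[Int]
    μZ = μZ  (μ self-dual)
      offer{done,retry,stop} = select{done,retry,stop}  (&→⊕)
        case done:
          offer{ack,data} = select{ack,data}  (&→⊕)
            case ack:
              dual(Z) = Z
            case data:
              dual(Z) = Z
        case retry:
          send[Int] = recv[Int]
            dual(Z) = Z
        case stop:
          select{err,ok,ack} = offer{err,ok,ack}  (select→offer)
            case err:
              dual(Z) = Z
            case ok:
              dual(end) = end
            case ack:
              dual(Z) = Z

send[Bool].send[Int].μZ.select{done: select{ack: Z, data: Z}, retry: recv[Int].Z, stop: offer{err: Z, ok: end, ack: Z}}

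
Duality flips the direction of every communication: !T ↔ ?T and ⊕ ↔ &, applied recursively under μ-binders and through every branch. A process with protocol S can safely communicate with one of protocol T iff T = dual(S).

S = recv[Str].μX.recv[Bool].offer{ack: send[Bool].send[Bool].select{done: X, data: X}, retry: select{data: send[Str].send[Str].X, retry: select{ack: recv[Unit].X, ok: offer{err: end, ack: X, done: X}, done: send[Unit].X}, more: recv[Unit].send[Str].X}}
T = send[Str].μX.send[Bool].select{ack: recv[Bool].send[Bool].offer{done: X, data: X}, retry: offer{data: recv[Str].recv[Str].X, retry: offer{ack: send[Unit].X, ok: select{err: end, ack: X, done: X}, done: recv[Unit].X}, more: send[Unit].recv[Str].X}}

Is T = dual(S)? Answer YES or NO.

recv[Str] | send[Str]  ✓
  μX | μX  ✓ (μ self-dual)
    recv[Bool] | send[Bool]  ✓
      offer{ack,retry} | select{ack,retry}  ✓ same labels
        case ack:
          send[Bool] | recv[Bool]  ✓
            send[Bool] | send[Bool]  ✗ same direction on both sides — not dual

NO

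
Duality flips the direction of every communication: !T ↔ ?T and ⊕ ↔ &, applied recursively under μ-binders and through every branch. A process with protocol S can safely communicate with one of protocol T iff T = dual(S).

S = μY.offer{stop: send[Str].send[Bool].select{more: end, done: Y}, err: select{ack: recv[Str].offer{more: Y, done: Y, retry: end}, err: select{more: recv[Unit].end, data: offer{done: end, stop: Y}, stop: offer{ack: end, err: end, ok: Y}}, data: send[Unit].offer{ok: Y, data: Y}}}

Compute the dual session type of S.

μY ↦ μY  (μ self-dual)
  offer{stop,err} ↦ select{stop,err}  (&→⊕)
    case stop:
      send[Str] ↦ recv[Str]
        send[Bool] ↦ recv[Bool]
          select{more,done} ↦ offer{more,done}  (select→offer)
            case more:
              end self-dual
            case done:
              Y self-dual
    case err:
      select{ack,err,data} ↦ offer{ack,err,data}  (select→offer)
        case ack:
          recv[Str] ↦ send[Str]
            offer{more,done,retry} ↦ select{more,done,retry}  (&→⊕)
              case more:
                Y self-dual
              case done:
                Y self-dual
              case retry:
                end self-dual
        case err:
          select{more,data,stop} ↦ offer{more,data,stop}  (select→offer)
            case more:
              recv[Unit] ↦ send[Unit]
                end self-dual
            case data:
              offer{done,stop} ↦ select{done,stop}  (&→⊕)
                case done:
                  end self-dual
                case stop:
                  Y self-dual
            case stop:
              offer{ack,err,ok} ↦ select{ack,err,ok}  (&→⊕)
                case ack:
                  end self-dual
                case err:
                  end self-dual
                case ok:
                  Y self-dual
        case data:
          send[Unit] ↦ recv[Unit]
            offer{ok,data} ↦ select{ok,data}  (&→⊕)
              case ok:
                Y self-dual
              case data:
                Y self-dual

μY.select{stop: recv[Str].recv[Bool].offer{more: end, done: Y}, err: offer{ack: send[Str].select{more: Y, done: Y, retry: end}, err: offer{more: send[Unit].end, data: select{done: end, stop: Y}, stop: select{ack: end, err: end, ok: Y}}, data: recv[Unit].select{ok: Y, data: Y}}}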